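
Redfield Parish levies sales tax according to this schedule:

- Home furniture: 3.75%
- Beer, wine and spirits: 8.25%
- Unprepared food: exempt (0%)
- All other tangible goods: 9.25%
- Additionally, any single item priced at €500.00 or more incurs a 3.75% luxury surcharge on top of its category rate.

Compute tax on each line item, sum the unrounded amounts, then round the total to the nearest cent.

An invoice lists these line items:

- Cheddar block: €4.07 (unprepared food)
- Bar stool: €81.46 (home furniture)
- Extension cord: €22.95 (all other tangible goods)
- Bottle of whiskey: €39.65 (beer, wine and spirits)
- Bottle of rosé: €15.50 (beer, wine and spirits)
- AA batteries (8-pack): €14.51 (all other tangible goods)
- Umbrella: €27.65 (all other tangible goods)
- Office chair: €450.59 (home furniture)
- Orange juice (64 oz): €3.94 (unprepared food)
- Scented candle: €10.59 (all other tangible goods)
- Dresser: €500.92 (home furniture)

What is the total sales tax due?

€69.07

Cheddar block €4.07: unprepared food → 0% → €0.00
Bar stool €81.46: home furniture → 3.75% → €3.05475
Extension cord €22.95: all other tangible goods → 9.25% → €2.122875
Bottle of whiskey €39.65: beer, wine and spirits → 8.25% → €3.271125
Bottle of rosé €15.50: beer, wine and spirits → 8.25% → €1.27875
AA batteries (8-pack) €14.51: all other tangible goods → 9.25% → €1.342175
Umbrella €27.65: all other tangible goods → 9.25% → €2.557625
Office chair €450.59: home furniture → 3.75% → €16.897125
Orange juice (64 oz) €3.94: unprepared food → 0% → €0.00
Scented candle €10.59: all other tangible goods → 9.25% → €0.979575
Dresser €500.92: home furniture → 3.75% + 3.75% surcharge = 7.5% → €37.569
Unrounded tax sum = €69.073 → €69.07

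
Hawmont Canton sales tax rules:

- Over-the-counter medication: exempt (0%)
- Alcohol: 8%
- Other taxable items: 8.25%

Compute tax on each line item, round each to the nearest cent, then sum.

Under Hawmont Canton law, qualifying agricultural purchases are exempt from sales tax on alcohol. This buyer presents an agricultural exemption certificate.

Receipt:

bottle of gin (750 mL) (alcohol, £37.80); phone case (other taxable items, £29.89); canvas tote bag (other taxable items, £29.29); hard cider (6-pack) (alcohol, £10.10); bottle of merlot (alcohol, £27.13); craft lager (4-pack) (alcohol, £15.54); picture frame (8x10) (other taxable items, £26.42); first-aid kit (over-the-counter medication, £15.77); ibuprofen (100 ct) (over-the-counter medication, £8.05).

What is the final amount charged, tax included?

Bottle of gin (750 mL) £37.80: alcohol, buyer-exempt → 0% → £0.00
Phone case £29.89: other taxable items → 8.25% → £2.47
Canvas tote bag £29.29: other taxable items → 8.25% → £2.42
Hard cider (6-pack) £10.10: alcohol, buyer-exempt → 0% → £0.00
Bottle of merlot £27.13: alcohol, buyer-exempt → 0% → £0.00
Craft lager (4-pack) £15.54: alcohol, buyer-exempt → 0% → £0.00
Picture frame (8x10) £26.42: other taxable items → 8.25% → £2.18
First-aid kit £15.77: over-the-counter medication → 0% → £0.00
Ibuprofen (100 ct) £8.05: over-the-counter medication → 0% → £0.00
Subtotal = £199.99; tax = £7.07; total due = £207.06

£207.06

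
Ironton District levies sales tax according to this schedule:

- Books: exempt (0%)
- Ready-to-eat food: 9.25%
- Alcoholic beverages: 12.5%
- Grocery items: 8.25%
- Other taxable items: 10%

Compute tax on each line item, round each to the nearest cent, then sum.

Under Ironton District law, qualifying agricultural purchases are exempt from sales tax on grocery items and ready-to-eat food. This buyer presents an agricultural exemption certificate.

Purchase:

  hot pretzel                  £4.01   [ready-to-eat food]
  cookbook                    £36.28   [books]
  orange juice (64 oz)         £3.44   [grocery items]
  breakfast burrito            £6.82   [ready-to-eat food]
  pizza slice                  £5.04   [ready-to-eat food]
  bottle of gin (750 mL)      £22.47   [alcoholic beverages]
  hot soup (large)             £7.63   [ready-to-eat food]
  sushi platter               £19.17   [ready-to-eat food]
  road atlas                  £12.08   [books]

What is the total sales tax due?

£2.81

Hot pretzel £4.01: ready-to-eat food, buyer-exempt → 0% → £0.00
Cookbook £36.28: books → 0% → £0.00
Orange juice (64 oz) £3.44: grocery items, buyer-exempt → 0% → £0.00
Breakfast burrito £6.82: ready-to-eat food, buyer-exempt → 0% → £0.00
Pizza slice £5.04: ready-to-eat food, buyer-exempt → 0% → £0.00
Bottle of gin (750 mL) £22.47: alcoholic beverages → 12.5% → £2.81
Hot soup (large) £7.63: ready-to-eat food, buyer-exempt → 0% → £0.00
Sushi platter £19.17: ready-to-eat food, buyer-exempt → 0% → £0.00
Road atlas £12.08: books → 0% → £0.00
Total tax = £2.81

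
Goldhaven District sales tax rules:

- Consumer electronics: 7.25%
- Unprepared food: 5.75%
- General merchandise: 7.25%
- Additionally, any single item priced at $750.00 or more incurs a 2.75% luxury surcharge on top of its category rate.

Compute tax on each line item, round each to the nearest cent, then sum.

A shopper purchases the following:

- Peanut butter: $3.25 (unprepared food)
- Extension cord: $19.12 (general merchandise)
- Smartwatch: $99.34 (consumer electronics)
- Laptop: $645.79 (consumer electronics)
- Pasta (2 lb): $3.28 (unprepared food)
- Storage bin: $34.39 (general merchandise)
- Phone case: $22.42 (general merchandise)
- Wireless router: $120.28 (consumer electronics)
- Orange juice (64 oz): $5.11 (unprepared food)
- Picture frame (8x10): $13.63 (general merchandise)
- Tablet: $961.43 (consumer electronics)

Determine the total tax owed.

Peanut butter $3.25: unprepared food → 5.75% → $0.19
Extension cord $19.12: general merchandise → 7.25% → $1.39
Smartwatch $99.34: consumer electronics → 7.25% → $7.20
Laptop $645.79: consumer electronics → 7.25% → $46.82
Pasta (2 lb) $3.28: unprepared food → 5.75% → $0.19
Storage bin $34.39: general merchandise → 7.25% → $2.49
Phone case $22.42: general merchandise → 7.25% → $1.63
Wireless router $120.28: consumer electronics → 7.25% → $8.72
Orange juice (64 oz) $5.11: unprepared food → 5.75% → $0.29
Picture frame (8x10) $13.63: general merchandise → 7.25% → $0.99
Tablet $961.43: consumer electronics → 7.25% + 2.75% surcharge = 10% → $96.14
Total tax = $0.19 + $1.39 + $7.20 + $46.82 + $0.19 + $2.49 + $1.63 + $8.72 + $0.29 + $0.99 + $96.14 = $166.05

$166.05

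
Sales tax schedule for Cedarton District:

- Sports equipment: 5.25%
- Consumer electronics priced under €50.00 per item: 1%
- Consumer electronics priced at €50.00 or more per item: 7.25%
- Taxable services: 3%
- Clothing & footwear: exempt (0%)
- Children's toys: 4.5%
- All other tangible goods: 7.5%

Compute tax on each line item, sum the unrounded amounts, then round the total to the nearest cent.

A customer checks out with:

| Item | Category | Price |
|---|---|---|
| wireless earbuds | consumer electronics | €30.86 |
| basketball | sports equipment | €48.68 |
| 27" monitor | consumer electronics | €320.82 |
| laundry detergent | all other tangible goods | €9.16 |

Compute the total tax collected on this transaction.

Wireless earbuds €30.86: consumer electronics, under €50.00 → 1% → €0.3086
Basketball €48.68: sports equipment → 5.25% → €2.5557
27" monitor €320.82: consumer electronics, €50.00 or more → 7.25% → €23.25945
Laundry detergent €9.16: all other tangible goods → 7.5% → €0.687
Unrounded tax sum = €26.81075 → €26.81

€26.81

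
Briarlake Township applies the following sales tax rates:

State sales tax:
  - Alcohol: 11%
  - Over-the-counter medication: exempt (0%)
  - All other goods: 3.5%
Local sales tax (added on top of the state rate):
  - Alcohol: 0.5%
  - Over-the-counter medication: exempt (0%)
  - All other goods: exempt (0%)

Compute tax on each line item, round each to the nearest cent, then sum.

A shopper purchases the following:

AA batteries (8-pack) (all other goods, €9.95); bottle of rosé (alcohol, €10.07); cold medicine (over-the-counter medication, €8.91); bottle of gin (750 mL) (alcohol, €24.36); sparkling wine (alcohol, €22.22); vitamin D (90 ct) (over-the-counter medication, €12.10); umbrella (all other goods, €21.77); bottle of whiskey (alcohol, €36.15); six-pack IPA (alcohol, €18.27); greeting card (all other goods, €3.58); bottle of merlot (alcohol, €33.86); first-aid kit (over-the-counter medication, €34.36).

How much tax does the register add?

€17.91

AA batteries (8-pack) €9.95: all other goods → 3.5% + 0% local = 3.5% → €0.35
Bottle of rosé €10.07: alcohol → 11% + 0.5% local = 11.5% → €1.16
Cold medicine €8.91: over-the-counter medication → 0% + 0% local = 0% → €0.00
Bottle of gin (750 mL) €24.36: alcohol → 11% + 0.5% local = 11.5% → €2.80
Sparkling wine €22.22: alcohol → 11% + 0.5% local = 11.5% → €2.56
Vitamin D (90 ct) €12.10: over-the-counter medication → 0% + 0% local = 0% → €0.00
Umbrella €21.77: all other goods → 3.5% + 0% local = 3.5% → €0.76
Bottle of whiskey €36.15: alcohol → 11% + 0.5% local = 11.5% → €4.16
Six-pack IPA €18.27: alcohol → 11% + 0.5% local = 11.5% → €2.10
Greeting card €3.58: all other goods → 3.5% + 0% local = 3.5% → €0.13
Bottle of merlot €33.86: alcohol → 11% + 0.5% local = 11.5% → €3.89
First-aid kit €34.36: over-the-counter medication → 0% + 0% local = 0% → €0.00
Total tax = €0.35 + €1.16 + €2.80 + €2.56 + €0.76 + €4.16 + €2.10 + €0.13 + €3.89 = €17.91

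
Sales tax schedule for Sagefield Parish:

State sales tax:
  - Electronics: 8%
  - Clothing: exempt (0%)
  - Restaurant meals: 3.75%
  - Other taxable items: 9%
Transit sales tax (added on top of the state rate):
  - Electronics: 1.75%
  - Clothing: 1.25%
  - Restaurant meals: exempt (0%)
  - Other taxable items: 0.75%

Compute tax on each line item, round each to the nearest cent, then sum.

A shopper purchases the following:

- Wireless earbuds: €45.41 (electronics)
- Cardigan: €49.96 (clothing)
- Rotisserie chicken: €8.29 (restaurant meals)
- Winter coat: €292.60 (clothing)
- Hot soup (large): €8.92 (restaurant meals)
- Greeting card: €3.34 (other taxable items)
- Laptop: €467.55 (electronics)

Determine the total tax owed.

€55.27

Wireless earbuds €45.41: electronics → 8% + 1.75% transit = 9.75% → €4.43
Cardigan €49.96: clothing → 0% + 1.25% transit = 1.25% → €0.62
Rotisserie chicken €8.29: restaurant meals → 3.75% + 0% transit = 3.75% → €0.31
Winter coat €292.60: clothing → 0% + 1.25% transit = 1.25% → €3.66
Hot soup (large) €8.92: restaurant meals → 3.75% + 0% transit = 3.75% → €0.33
Greeting card €3.34: other taxable items → 9% + 0.75% transit = 9.75% → €0.33
Laptop €467.55: electronics → 8% + 1.75% transit = 9.75% → €45.59
Total tax = €4.43 + €0.62 + €0.31 + €3.66 + €0.33 + €0.33 + €45.59 = €55.27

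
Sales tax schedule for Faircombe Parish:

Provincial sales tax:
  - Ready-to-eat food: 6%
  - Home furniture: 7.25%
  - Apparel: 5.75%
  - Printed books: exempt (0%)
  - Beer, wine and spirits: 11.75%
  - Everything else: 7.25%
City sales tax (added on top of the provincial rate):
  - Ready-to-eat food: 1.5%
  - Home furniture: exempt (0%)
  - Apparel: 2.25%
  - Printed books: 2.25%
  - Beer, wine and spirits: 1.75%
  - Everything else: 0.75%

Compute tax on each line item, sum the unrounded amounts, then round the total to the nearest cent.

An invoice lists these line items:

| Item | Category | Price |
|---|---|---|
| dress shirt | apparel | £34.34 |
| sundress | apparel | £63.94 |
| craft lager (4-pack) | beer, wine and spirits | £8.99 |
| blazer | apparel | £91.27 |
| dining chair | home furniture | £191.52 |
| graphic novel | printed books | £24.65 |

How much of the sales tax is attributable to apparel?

£15.16

Dress shirt £34.34: apparel → 5.75% + 2.25% city = 8% → £2.7472
Sundress £63.94: apparel → 5.75% + 2.25% city = 8% → £5.1152
Blazer £91.27: apparel → 5.75% + 2.25% city = 8% → £7.3016
Tax on apparel: unrounded sum = £15.164 → £15.16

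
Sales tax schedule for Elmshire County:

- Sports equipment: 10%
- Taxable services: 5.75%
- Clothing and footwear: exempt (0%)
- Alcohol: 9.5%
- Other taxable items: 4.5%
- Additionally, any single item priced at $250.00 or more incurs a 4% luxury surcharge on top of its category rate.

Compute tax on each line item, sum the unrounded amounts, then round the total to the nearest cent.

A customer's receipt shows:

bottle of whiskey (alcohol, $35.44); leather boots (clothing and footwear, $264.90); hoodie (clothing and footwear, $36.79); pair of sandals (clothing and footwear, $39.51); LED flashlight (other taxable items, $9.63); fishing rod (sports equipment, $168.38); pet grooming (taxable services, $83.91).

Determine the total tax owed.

$36.06

Bottle of whiskey $35.44: alcohol → 9.5% → $3.3668
Leather boots $264.90: clothing and footwear → 0% + 4% surcharge = 4% → $10.596
Hoodie $36.79: clothing and footwear → 0% → $0.00
Pair of sandals $39.51: clothing and footwear → 0% → $0.00
LED flashlight $9.63: other taxable items → 4.5% → $0.43335
Fishing rod $168.38: sports equipment → 10% → $16.838
Pet grooming $83.91: taxable services → 5.75% → $4.824825
Unrounded tax sum = $36.058975 → $36.06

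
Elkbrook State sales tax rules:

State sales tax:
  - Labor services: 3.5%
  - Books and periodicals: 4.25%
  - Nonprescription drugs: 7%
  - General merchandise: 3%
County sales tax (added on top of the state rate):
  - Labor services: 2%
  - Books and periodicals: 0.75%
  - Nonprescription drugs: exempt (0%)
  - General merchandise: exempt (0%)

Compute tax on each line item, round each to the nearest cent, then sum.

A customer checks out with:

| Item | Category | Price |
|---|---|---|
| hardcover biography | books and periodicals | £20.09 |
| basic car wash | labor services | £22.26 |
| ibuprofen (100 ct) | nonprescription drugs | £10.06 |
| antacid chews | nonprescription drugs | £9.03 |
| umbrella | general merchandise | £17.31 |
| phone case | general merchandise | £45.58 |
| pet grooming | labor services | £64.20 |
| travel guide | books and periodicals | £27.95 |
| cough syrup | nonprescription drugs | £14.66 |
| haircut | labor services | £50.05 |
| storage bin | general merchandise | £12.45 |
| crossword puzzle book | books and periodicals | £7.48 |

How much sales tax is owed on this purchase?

£14.89

Hardcover biography £20.09: books and periodicals → 4.25% + 0.75% county = 5% → £1.00
Basic car wash £22.26: labor services → 3.5% + 2% county = 5.5% → £1.22
Ibuprofen (100 ct) £10.06: nonprescription drugs → 7% + 0% county = 7% → £0.70
Antacid chews £9.03: nonprescription drugs → 7% + 0% county = 7% → £0.63
Umbrella £17.31: general merchandise → 3% + 0% county = 3% → £0.52
Phone case £45.58: general merchandise → 3% + 0% county = 3% → £1.37
Pet grooming £64.20: labor services → 3.5% + 2% county = 5.5% → £3.53
Travel guide £27.95: books and periodicals → 4.25% + 0.75% county = 5% → £1.40
Cough syrup £14.66: nonprescription drugs → 7% + 0% county = 7% → £1.03
Haircut £50.05: labor services → 3.5% + 2% county = 5.5% → £2.75
Storage bin £12.45: general merchandise → 3% + 0% county = 3% → £0.37
Crossword puzzle book £7.48: books and periodicals → 4.25% + 0.75% county = 5% → £0.37
Total tax = £1.00 + £1.22 + £0.70 + £0.63 + £0.52 + £1.37 + £3.53 + £1.40 + £1.03 + £2.75 + £0.37 + £0.37 = £14.89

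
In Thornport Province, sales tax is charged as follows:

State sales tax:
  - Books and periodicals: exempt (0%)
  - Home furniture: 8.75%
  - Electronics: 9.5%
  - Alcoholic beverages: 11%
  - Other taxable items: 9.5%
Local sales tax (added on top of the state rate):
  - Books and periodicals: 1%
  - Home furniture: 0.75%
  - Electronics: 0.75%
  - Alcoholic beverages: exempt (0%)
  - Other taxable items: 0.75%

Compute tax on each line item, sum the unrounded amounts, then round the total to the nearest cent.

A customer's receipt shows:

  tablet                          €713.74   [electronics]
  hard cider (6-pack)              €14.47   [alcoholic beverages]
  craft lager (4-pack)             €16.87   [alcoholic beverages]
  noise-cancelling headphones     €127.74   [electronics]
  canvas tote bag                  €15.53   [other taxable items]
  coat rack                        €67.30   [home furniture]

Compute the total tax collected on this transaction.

Tablet €713.74: electronics → 9.5% + 0.75% local = 10.25% → €73.15835
Hard cider (6-pack) €14.47: alcoholic beverages → 11% + 0% local = 11% → €1.5917
Craft lager (4-pack) €16.87: alcoholic beverages → 11% + 0% local = 11% → €1.8557
Noise-cancelling headphones €127.74: electronics → 9.5% + 0.75% local = 10.25% → €13.09335
Canvas tote bag €15.53: other taxable items → 9.5% + 0.75% local = 10.25% → €1.591825
Coat rack €67.30: home furniture → 8.75% + 0.75% local = 9.5% → €6.3935
Unrounded tax sum = €97.684425 → €97.68

€97.68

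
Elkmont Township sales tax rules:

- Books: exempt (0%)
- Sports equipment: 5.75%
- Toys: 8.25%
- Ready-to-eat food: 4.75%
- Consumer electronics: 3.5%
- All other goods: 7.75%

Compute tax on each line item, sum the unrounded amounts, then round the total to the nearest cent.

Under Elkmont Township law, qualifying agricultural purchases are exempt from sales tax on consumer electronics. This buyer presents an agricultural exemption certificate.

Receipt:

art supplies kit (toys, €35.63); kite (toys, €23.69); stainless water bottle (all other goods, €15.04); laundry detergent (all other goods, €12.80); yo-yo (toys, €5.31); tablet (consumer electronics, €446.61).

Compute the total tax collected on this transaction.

Art supplies kit €35.63: toys → 8.25% → €2.939475
Kite €23.69: toys → 8.25% → €1.954425
Stainless water bottle €15.04: all other goods → 7.75% → €1.1656
Laundry detergent €12.80: all other goods → 7.75% → €0.992
Yo-yo €5.31: toys → 8.25% → €0.438075
Tablet €446.61: consumer electronics, buyer-exempt → 0% → €0.00
Unrounded tax sum = €7.489575 → €7.49

€7.49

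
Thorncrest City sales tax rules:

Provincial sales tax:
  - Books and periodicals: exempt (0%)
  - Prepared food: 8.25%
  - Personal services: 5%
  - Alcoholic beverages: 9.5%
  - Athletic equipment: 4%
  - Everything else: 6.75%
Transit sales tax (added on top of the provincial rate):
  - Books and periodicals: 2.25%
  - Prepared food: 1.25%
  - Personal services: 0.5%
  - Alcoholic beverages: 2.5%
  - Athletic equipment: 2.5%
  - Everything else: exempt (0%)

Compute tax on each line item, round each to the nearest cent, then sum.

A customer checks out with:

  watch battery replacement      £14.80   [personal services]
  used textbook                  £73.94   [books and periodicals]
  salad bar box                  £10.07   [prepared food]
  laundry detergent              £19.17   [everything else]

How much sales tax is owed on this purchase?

Watch battery replacement £14.80: personal services → 5% + 0.5% transit = 5.5% → £0.81
Used textbook £73.94: books and periodicals → 0% + 2.25% transit = 2.25% → £1.66
Salad bar box £10.07: prepared food → 8.25% + 1.25% transit = 9.5% → £0.96
Laundry detergent £19.17: everything else → 6.75% + 0% transit = 6.75% → £1.29
Total tax = £0.81 + £1.66 + £0.96 + £1.29 = £4.72

£4.72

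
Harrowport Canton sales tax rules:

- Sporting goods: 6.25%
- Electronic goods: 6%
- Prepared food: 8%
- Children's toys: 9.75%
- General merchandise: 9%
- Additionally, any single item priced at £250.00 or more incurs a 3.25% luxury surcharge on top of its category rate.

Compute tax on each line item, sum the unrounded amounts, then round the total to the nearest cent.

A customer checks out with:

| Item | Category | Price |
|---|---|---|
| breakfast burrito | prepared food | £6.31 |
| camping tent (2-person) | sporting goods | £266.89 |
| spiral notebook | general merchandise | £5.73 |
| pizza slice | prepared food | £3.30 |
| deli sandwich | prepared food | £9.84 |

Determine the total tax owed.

£27.43

Breakfast burrito £6.31: prepared food → 8% → £0.5048
Camping tent (2-person) £266.89: sporting goods → 6.25% + 3.25% surcharge = 9.5% → £25.35455
Spiral notebook £5.73: general merchandise → 9% → £0.5157
Pizza slice £3.30: prepared food → 8% → £0.264
Deli sandwich £9.84: prepared food → 8% → £0.7872
Unrounded tax sum = £27.42625 → £27.43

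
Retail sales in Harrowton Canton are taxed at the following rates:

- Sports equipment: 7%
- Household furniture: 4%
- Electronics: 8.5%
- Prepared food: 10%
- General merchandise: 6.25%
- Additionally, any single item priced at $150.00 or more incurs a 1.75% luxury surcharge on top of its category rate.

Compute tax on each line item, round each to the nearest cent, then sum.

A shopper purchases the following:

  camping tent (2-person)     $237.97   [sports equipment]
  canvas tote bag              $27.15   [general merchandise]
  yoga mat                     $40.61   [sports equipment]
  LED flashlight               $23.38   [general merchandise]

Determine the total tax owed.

$26.82

Camping tent (2-person) $237.97: sports equipment → 7% + 1.75% surcharge = 8.75% → $20.82
Canvas tote bag $27.15: general merchandise → 6.25% → $1.70
Yoga mat $40.61: sports equipment → 7% → $2.84
LED flashlight $23.38: general merchandise → 6.25% → $1.46
Total tax = $20.82 + $1.70 + $2.84 + $1.46 = $26.82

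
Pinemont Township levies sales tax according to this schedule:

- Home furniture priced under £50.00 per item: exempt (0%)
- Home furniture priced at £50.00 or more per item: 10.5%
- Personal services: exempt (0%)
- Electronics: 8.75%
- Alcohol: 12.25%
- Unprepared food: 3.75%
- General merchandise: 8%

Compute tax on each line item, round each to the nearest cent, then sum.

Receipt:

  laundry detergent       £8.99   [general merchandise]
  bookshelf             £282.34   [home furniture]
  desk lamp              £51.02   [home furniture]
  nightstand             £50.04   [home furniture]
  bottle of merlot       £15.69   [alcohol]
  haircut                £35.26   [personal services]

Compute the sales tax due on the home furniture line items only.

Bookshelf £282.34: home furniture, £50.00 or more → 10.5% → £29.65
Desk lamp £51.02: home furniture, £50.00 or more → 10.5% → £5.36
Nightstand £50.04: home furniture, £50.00 or more → 10.5% → £5.25
Tax on home furniture = £29.65 + £5.36 + £5.25 = £40.26

£40.26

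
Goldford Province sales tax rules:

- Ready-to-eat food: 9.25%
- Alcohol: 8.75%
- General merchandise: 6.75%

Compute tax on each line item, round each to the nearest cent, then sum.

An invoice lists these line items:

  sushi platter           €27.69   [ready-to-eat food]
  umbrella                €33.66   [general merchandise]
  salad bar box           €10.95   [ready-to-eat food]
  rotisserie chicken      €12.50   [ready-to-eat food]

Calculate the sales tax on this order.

Sushi platter €27.69: ready-to-eat food → 9.25% → €2.56
Umbrella €33.66: general merchandise → 6.75% → €2.27
Salad bar box €10.95: ready-to-eat food → 9.25% → €1.01
Rotisserie chicken €12.50: ready-to-eat food → 9.25% → €1.16
Total tax = €2.56 + €2.27 + €1.01 + €1.16 = €7.00

€7.00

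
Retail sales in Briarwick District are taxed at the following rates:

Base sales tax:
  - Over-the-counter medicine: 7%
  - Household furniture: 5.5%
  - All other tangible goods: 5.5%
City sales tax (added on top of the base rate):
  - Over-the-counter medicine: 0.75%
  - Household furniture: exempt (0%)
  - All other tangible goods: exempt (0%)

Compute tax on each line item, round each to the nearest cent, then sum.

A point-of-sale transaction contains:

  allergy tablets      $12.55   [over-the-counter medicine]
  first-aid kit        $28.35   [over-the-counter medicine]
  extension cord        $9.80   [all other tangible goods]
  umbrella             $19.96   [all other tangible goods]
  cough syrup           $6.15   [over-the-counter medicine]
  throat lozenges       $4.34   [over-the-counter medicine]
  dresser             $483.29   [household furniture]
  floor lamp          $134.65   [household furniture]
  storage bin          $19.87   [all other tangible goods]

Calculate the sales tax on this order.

Allergy tablets $12.55: over-the-counter medicine → 7% + 0.75% city = 7.75% → $0.97
First-aid kit $28.35: over-the-counter medicine → 7% + 0.75% city = 7.75% → $2.20
Extension cord $9.80: all other tangible goods → 5.5% + 0% city = 5.5% → $0.54
Umbrella $19.96: all other tangible goods → 5.5% + 0% city = 5.5% → $1.10
Cough syrup $6.15: over-the-counter medicine → 7% + 0.75% city = 7.75% → $0.48
Throat lozenges $4.34: over-the-counter medicine → 7% + 0.75% city = 7.75% → $0.34
Dresser $483.29: household furniture → 5.5% + 0% city = 5.5% → $26.58
Floor lamp $134.65: household furniture → 5.5% + 0% city = 5.5% → $7.41
Storage bin $19.87: all other tangible goods → 5.5% + 0% city = 5.5% → $1.09
Total tax = $0.97 + $2.20 + $0.54 + $1.10 + $0.48 + $0.34 + $26.58 + $7.41 + $1.09 = $40.71

$40.71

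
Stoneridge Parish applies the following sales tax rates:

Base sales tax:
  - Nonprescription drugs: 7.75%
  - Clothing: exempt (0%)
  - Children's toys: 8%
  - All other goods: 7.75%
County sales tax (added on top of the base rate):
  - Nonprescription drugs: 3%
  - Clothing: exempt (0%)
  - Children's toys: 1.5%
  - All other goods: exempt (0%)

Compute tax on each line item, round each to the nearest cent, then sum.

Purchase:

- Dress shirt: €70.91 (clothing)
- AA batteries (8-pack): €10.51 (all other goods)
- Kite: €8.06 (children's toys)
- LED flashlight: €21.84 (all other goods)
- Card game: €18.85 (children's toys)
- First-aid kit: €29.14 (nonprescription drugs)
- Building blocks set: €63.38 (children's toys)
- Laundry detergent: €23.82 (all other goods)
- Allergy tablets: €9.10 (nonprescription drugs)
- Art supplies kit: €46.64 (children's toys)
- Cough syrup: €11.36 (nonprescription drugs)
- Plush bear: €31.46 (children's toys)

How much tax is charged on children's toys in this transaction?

Kite €8.06: children's toys → 8% + 1.5% county = 9.5% → €0.77
Card game €18.85: children's toys → 8% + 1.5% county = 9.5% → €1.79
Building blocks set €63.38: children's toys → 8% + 1.5% county = 9.5% → €6.02
Art supplies kit €46.64: children's toys → 8% + 1.5% county = 9.5% → €4.43
Plush bear €31.46: children's toys → 8% + 1.5% county = 9.5% → €2.99
Tax on children's toys = €0.77 + €1.79 + €6.02 + €4.43 + €2.99 = €16.00

€16.00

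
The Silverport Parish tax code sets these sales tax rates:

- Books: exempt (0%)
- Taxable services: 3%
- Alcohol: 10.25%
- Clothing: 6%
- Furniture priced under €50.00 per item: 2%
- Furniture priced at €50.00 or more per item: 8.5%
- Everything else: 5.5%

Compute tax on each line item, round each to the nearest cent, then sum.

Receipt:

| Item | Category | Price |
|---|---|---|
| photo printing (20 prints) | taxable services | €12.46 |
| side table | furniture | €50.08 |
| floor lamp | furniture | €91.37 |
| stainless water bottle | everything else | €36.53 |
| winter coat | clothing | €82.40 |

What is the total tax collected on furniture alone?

€12.03

Side table €50.08: furniture, €50.00 or more → 8.5% → €4.26
Floor lamp €91.37: furniture, €50.00 or more → 8.5% → €7.77
Tax on furniture = €4.26 + €7.77 = €12.03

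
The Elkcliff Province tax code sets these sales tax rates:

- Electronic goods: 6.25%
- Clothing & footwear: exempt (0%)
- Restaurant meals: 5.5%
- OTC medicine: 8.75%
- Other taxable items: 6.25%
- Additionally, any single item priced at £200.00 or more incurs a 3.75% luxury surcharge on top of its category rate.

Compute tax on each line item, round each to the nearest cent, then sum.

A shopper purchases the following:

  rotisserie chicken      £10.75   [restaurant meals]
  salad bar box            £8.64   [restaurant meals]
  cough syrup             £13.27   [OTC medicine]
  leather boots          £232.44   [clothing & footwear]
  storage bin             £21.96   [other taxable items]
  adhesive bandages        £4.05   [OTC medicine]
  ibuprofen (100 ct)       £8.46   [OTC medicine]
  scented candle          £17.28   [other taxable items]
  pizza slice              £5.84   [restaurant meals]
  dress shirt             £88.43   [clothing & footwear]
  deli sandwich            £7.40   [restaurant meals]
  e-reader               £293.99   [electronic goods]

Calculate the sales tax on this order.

Rotisserie chicken £10.75: restaurant meals → 5.5% → £0.59
Salad bar box £8.64: restaurant meals → 5.5% → £0.48
Cough syrup £13.27: OTC medicine → 8.75% → £1.16
Leather boots £232.44: clothing & footwear → 0% + 3.75% surcharge = 3.75% → £8.72
Storage bin £21.96: other taxable items → 6.25% → £1.37
Adhesive bandages £4.05: OTC medicine → 8.75% → £0.35
Ibuprofen (100 ct) £8.46: OTC medicine → 8.75% → £0.74
Scented candle £17.28: other taxable items → 6.25% → £1.08
Pizza slice £5.84: restaurant meals → 5.5% → £0.32
Dress shirt £88.43: clothing & footwear → 0% → £0.00
Deli sandwich £7.40: restaurant meals → 5.5% → £0.41
E-reader £293.99: electronic goods → 6.25% + 3.75% surcharge = 10% → £29.40
Total tax = £0.59 + £0.48 + £1.16 + £8.72 + £1.37 + £0.35 + £0.74 + £1.08 + £0.32 + £0.41 + £29.40 = £44.62

£44.62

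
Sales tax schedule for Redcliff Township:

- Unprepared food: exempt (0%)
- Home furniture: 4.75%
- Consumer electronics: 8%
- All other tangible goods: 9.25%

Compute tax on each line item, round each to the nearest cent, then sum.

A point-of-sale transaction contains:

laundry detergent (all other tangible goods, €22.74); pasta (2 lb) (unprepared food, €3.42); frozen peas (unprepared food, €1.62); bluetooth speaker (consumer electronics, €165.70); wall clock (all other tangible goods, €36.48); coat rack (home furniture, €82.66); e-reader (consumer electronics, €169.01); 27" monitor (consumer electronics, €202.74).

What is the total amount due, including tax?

Laundry detergent €22.74: all other tangible goods → 9.25% → €2.10
Pasta (2 lb) €3.42: unprepared food → 0% → €0.00
Frozen peas €1.62: unprepared food → 0% → €0.00
Bluetooth speaker €165.70: consumer electronics → 8% → €13.26
Wall clock €36.48: all other tangible goods → 9.25% → €3.37
Coat rack €82.66: home furniture → 4.75% → €3.93
E-reader €169.01: consumer electronics → 8% → €13.52
27" monitor €202.74: consumer electronics → 8% → €16.22
Subtotal = €684.37; tax = €52.40; total due = €736.77

€736.77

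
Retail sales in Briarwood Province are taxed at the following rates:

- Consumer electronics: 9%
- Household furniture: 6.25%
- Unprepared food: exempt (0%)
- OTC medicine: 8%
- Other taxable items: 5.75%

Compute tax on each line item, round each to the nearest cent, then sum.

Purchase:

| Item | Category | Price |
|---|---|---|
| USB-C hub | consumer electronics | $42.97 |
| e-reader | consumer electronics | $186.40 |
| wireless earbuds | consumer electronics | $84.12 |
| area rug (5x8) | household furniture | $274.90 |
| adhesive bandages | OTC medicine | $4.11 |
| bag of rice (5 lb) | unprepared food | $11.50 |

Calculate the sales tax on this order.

$45.73

USB-C hub $42.97: consumer electronics → 9% → $3.87
E-reader $186.40: consumer electronics → 9% → $16.78
Wireless earbuds $84.12: consumer electronics → 9% → $7.57
Area rug (5x8) $274.90: household furniture → 6.25% → $17.18
Adhesive bandages $4.11: OTC medicine → 8% → $0.33
Bag of rice (5 lb) $11.50: unprepared food → 0% → $0.00
Total tax = $3.87 + $16.78 + $7.57 + $17.18 + $0.33 = $45.73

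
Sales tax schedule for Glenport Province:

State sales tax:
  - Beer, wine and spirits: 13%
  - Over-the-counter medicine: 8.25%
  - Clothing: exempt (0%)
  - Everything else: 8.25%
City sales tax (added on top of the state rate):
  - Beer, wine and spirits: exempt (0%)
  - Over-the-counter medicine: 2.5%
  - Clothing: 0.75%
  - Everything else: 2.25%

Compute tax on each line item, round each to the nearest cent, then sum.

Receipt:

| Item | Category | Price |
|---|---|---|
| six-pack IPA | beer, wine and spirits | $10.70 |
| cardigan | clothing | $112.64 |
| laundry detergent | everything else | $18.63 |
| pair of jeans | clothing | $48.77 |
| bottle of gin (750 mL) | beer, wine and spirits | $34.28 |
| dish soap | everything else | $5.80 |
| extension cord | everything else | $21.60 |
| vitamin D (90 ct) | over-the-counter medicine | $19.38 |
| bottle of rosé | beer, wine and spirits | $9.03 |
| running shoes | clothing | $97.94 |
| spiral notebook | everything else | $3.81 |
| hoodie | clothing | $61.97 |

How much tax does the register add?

Six-pack IPA $10.70: beer, wine and spirits → 13% + 0% city = 13% → $1.39
Cardigan $112.64: clothing → 0% + 0.75% city = 0.75% → $0.84
Laundry detergent $18.63: everything else → 8.25% + 2.25% city = 10.5% → $1.96
Pair of jeans $48.77: clothing → 0% + 0.75% city = 0.75% → $0.37
Bottle of gin (750 mL) $34.28: beer, wine and spirits → 13% + 0% city = 13% → $4.46
Dish soap $5.80: everything else → 8.25% + 2.25% city = 10.5% → $0.61
Extension cord $21.60: everything else → 8.25% + 2.25% city = 10.5% → $2.27
Vitamin D (90 ct) $19.38: over-the-counter medicine → 8.25% + 2.5% city = 10.75% → $2.08
Bottle of rosé $9.03: beer, wine and spirits → 13% + 0% city = 13% → $1.17
Running shoes $97.94: clothing → 0% + 0.75% city = 0.75% → $0.73
Spiral notebook $3.81: everything else → 8.25% + 2.25% city = 10.5% → $0.40
Hoodie $61.97: clothing → 0% + 0.75% city = 0.75% → $0.46
Total tax = $1.39 + $0.84 + $1.96 + $0.37 + $4.46 + $0.61 + $2.27 + $2.08 + $1.17 + $0.73 + $0.40 + $0.46 = $16.74

$16.74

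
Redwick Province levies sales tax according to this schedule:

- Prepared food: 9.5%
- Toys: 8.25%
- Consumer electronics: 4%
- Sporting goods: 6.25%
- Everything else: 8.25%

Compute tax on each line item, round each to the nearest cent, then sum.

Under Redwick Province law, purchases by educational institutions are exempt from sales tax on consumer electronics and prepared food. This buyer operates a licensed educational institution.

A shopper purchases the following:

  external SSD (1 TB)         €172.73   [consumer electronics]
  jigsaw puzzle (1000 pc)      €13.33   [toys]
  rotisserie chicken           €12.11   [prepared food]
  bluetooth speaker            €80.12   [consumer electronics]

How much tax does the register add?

External SSD (1 TB) €172.73: consumer electronics, buyer-exempt → 0% → €0.00
Jigsaw puzzle (1000 pc) €13.33: toys → 8.25% → €1.10
Rotisserie chicken €12.11: prepared food, buyer-exempt → 0% → €0.00
Bluetooth speaker €80.12: consumer electronics, buyer-exempt → 0% → €0.00
Total tax = €1.10

€1.10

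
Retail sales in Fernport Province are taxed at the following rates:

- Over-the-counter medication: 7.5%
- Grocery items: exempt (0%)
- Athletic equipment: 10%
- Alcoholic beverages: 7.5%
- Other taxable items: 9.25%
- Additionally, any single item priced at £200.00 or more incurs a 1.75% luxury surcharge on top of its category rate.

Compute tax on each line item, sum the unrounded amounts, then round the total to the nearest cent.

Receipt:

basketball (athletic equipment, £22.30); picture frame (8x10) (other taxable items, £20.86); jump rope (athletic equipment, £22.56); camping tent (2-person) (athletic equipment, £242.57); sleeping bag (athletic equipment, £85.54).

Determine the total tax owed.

£43.47

Basketball £22.30: athletic equipment → 10% → £2.23
Picture frame (8x10) £20.86: other taxable items → 9.25% → £1.92955
Jump rope £22.56: athletic equipment → 10% → £2.256
Camping tent (2-person) £242.57: athletic equipment → 10% + 1.75% surcharge = 11.75% → £28.501975
Sleeping bag £85.54: athletic equipment → 10% → £8.554
Unrounded tax sum = £43.471525 → £43.47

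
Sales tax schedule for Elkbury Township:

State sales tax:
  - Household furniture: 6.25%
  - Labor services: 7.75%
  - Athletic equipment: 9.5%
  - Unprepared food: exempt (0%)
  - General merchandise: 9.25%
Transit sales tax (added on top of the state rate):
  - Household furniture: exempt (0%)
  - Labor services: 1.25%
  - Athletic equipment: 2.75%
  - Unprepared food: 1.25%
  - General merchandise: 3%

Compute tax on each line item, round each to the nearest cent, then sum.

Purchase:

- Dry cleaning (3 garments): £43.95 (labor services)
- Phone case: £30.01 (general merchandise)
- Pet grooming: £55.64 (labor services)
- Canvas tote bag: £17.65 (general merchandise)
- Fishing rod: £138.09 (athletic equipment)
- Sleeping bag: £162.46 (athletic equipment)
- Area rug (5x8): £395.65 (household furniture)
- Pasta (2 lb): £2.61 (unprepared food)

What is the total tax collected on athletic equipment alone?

£36.82

Fishing rod £138.09: athletic equipment → 9.5% + 2.75% transit = 12.25% → £16.92
Sleeping bag £162.46: athletic equipment → 9.5% + 2.75% transit = 12.25% → £19.90
Tax on athletic equipment = £16.92 + £19.90 = £36.82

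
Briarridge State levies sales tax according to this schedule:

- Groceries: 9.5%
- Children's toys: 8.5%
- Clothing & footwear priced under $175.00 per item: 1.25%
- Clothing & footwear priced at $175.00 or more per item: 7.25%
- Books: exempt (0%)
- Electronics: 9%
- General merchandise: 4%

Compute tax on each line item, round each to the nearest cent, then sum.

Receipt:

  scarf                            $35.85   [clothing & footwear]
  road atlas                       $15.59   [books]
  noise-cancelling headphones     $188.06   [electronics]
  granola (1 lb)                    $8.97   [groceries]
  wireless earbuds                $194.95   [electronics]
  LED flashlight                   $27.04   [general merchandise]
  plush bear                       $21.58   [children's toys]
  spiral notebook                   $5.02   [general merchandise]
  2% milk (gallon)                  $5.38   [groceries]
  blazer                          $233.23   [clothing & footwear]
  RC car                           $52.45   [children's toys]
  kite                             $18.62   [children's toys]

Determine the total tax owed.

$62.35

Scarf $35.85: clothing & footwear, under $175.00 → 1.25% → $0.45
Road atlas $15.59: books → 0% → $0.00
Noise-cancelling headphones $188.06: electronics → 9% → $16.93
Granola (1 lb) $8.97: groceries → 9.5% → $0.85
Wireless earbuds $194.95: electronics → 9% → $17.55
LED flashlight $27.04: general merchandise → 4% → $1.08
Plush bear $21.58: children's toys → 8.5% → $1.83
Spiral notebook $5.02: general merchandise → 4% → $0.20
2% milk (gallon) $5.38: groceries → 9.5% → $0.51
Blazer $233.23: clothing & footwear, $175.00 or more → 7.25% → $16.91
RC car $52.45: children's toys → 8.5% → $4.46
Kite $18.62: children's toys → 8.5% → $1.58
Total tax = $0.45 + $16.93 + $0.85 + $17.55 + $1.08 + $1.83 + $0.20 + $0.51 + $16.91 + $4.46 + $1.58 = $62.35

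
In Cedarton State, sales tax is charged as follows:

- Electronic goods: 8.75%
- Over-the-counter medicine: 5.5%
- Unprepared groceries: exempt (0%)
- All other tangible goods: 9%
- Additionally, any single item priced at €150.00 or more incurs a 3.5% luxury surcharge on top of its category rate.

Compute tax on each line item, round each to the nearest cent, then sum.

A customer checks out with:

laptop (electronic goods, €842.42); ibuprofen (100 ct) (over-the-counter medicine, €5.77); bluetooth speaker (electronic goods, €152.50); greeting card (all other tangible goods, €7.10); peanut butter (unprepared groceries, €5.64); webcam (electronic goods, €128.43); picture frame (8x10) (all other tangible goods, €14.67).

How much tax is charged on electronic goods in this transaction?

Laptop €842.42: electronic goods → 8.75% + 3.5% surcharge = 12.25% → €103.20
Bluetooth speaker €152.50: electronic goods → 8.75% + 3.5% surcharge = 12.25% → €18.68
Webcam €128.43: electronic goods → 8.75% → €11.24
Tax on electronic goods = €103.20 + €18.68 + €11.24 = €133.12

€133.12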